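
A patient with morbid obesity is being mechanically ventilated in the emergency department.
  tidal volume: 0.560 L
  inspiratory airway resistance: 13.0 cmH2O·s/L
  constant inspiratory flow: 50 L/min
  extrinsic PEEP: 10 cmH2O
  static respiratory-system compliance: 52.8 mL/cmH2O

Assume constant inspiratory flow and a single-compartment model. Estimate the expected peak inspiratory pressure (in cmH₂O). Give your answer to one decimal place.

Flow: 50 L/min ÷ 60 = 0.8333 L/s.
Equation of motion (constant flow): PIP = Vt/C + R·V̇ + PEEP.
PIP = 560/52.8 + 13.0×0.8333 + 10 = 10.606 + 10.833 + 10 = 31.439 cmH2O.

31.4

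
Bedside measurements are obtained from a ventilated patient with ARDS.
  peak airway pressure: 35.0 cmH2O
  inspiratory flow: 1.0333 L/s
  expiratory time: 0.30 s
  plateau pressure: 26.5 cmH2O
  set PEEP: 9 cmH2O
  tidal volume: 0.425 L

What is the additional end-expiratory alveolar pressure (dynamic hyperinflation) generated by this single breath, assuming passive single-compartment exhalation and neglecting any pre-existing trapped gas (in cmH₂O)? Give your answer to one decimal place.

R = (PIP − Pplat)/V̇ = (35.0 − 26.5) / 1.0333 = 8.5/1.0333 = 8.226 cmH2O·s/L.
C = Vt/(Pplat − PEEP) = 425.0 / (26.5 − 9) = 425.0/17.5 = 24.286 mL/cmH2O.
τ = R × C = 8.226 × 0.02429 L/cmH2O = 0.1998 s.
Fraction remaining = e^(−Te/τ) = e^(−0.30/0.1998) = 0.2228; trapped volume = 425.0 × 0.2228 = 94.69 mL.
Additional alveolar pressure from trapping ≈ V_trapped / C = 94.69 / 24.286 = 3.899 cmH2O.

3.9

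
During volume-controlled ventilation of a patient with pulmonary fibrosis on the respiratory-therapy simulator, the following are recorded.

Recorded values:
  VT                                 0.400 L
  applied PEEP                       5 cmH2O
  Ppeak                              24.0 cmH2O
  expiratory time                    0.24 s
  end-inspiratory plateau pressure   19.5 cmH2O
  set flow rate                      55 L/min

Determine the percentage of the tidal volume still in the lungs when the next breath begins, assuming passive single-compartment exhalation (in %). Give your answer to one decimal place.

17.0

Flow: 55 L/min ÷ 60 = 0.9167 L/s.
R = (PIP − Pplat)/V̇ = (24.0 − 19.5) / 0.9167 = 4.5/0.9167 = 4.909 cmH2O·s/L.
C = Vt/(Pplat − PEEP) = 400.0 / (19.5 − 5) = 400.0/14.5 = 27.586 mL/cmH2O.
τ = R × C = 4.909 × 0.02759 L/cmH2O = 0.1354 s.
Fraction remaining at end-expiration = e^(−Te/τ) = e^(−0.24/0.1354) = 0.1699 → 16.99%.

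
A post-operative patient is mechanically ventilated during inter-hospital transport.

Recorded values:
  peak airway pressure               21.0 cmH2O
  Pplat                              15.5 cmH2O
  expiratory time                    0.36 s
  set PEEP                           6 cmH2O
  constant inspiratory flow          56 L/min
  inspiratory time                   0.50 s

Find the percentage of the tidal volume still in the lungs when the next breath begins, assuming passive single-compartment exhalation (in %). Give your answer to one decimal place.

Flow: 56 L/min ÷ 60 = 0.9333 L/s.
Vt = flow × Ti = 0.9333 L/s × 0.50 s × 1000 mL/L = 466.65 mL.
R = (PIP − Pplat)/V̇ = (21.0 − 15.5) / 0.9333 = 5.5/0.9333 = 5.893 cmH2O·s/L.
C = Vt/(Pplat − PEEP) = 466.65 / (15.5 − 6) = 466.65/9.5 = 49.121 mL/cmH2O.
τ = R × C = 5.893 × 0.04912 L/cmH2O = 0.2895 s.
Fraction remaining at end-expiration = e^(−Te/τ) = e^(−0.36/0.2895) = 0.2884 → 28.84%.

28.8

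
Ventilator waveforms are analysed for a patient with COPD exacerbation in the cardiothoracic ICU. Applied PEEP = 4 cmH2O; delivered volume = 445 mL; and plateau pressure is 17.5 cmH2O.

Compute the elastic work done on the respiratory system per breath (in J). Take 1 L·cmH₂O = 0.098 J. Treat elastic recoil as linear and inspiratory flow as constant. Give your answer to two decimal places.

0.29

Elastic work ≈ ½ × (Pplat − PEEP) × Vt = 0.5 × (17.5 − 4) × 0.445 L = 0.5 × 13.5 × 0.445 = 3.004 L·cmH2O.
× 0.098 J/(L·cmH2O) → 0.2944 J.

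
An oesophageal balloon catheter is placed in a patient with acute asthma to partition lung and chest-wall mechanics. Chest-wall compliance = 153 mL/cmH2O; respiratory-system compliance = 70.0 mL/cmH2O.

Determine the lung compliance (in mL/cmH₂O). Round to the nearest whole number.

1/CL = 1/Crs − 1/Ccw.
1/CL = 1/70.0 − 1/153 = 0.00775.
CL = 129.03 mL/cmH2O.

129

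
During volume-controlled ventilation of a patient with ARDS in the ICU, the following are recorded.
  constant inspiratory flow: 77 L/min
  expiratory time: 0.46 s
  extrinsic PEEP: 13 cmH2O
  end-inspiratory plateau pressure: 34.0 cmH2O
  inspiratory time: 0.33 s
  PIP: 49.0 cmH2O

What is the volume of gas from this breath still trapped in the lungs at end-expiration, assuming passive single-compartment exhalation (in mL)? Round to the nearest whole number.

60

Flow: 77 L/min ÷ 60 = 1.2833 L/s.
Vt = flow × Ti = 1.2833 L/s × 0.33 s × 1000 mL/L = 423.49 mL.
R = (PIP − Pplat)/V̇ = (49.0 − 34.0) / 1.2833 = 15.0/1.2833 = 11.689 cmH2O·s/L.
C = Vt/(Pplat − PEEP) = 423.49 / (34.0 − 13) = 423.49/21.0 = 20.166 mL/cmH2O.
τ = R × C = 11.689 × 0.02017 L/cmH2O = 0.2358 s.
Fraction remaining = e^(−Te/τ) = e^(−0.46/0.2358) = 0.1422.
Trapped volume = 423.49 × 0.1422 = 60.22 mL.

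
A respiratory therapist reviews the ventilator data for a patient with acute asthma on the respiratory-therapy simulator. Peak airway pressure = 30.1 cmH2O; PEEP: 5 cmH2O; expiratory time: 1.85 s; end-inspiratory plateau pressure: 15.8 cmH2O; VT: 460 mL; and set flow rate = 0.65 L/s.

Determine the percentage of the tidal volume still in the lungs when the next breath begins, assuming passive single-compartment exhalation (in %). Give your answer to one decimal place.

R = (PIP − Pplat)/V̇ = (30.1 − 15.8) / 0.65 = 14.3/0.65 = 22.0 cmH2O·s/L.
C = Vt/(Pplat − PEEP) = 460.0 / (15.8 − 5) = 460.0/10.8 = 42.593 mL/cmH2O.
τ = R × C = 22.0 × 0.04259 L/cmH2O = 0.937 s.
Fraction remaining at end-expiration = e^(−Te/τ) = e^(−1.85/0.937) = 0.1388 → 13.88%.

13.9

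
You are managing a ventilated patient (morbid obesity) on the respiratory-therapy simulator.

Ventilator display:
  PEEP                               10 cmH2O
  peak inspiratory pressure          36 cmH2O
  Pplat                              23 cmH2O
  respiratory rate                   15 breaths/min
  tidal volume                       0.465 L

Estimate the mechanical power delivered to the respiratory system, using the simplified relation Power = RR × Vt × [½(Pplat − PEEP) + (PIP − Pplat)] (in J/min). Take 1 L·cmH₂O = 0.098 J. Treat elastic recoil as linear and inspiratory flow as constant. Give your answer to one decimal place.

Per-breath work = Vt × [½(Pplat−PEEP) + (PIP−Pplat)] = 0.465 × [0.5×13.0 + 13.0] = 0.465 × 19.5 = 9.068 L·cmH2O.
Power = 15 × 9.068 = 136.02 L·cmH2O/min.
× 0.098 J/(L·cmH2O) → 13.33 J/min.

13.3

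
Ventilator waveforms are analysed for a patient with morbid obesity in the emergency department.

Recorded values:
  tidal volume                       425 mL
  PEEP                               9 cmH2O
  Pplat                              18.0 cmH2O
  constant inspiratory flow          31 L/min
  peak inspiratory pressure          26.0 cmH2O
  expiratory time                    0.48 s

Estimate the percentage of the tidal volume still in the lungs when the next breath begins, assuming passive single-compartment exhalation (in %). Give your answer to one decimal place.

Flow: 31 L/min ÷ 60 = 0.5167 L/s.
R = (PIP − Pplat)/V̇ = (26.0 − 18.0) / 0.5167 = 8.0/0.5167 = 15.483 cmH2O·s/L.
C = Vt/(Pplat − PEEP) = 425.0 / (18.0 − 9) = 425.0/9.0 = 47.222 mL/cmH2O.
τ = R × C = 15.483 × 0.04722 L/cmH2O = 0.7311 s.
Fraction remaining at end-expiration = e^(−Te/τ) = e^(−0.48/0.7311) = 0.5186 → 51.86%.

51.9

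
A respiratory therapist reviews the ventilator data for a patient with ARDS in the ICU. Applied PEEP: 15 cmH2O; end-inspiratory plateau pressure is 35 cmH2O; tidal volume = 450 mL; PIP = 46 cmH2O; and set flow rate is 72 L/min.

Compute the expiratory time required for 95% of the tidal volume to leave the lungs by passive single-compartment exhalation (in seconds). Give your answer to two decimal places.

0.62

Flow: 72 L/min ÷ 60 = 1.2 L/s.
R = (PIP − Pplat)/V̇ = (46 − 35) / 1.2 = 11.0/1.2 = 9.167 cmH2O·s/L.
C = Vt/(Pplat − PEEP) = 450.0 / (35 − 15) = 450.0/20.0 = 22.5 mL/cmH2O.
τ = R × C = 9.167 × 0.0225 L/cmH2O = 0.2063 s.
t = −τ·ln(1 − 0.95) = −0.2063·ln(0.05) = 0.618 s.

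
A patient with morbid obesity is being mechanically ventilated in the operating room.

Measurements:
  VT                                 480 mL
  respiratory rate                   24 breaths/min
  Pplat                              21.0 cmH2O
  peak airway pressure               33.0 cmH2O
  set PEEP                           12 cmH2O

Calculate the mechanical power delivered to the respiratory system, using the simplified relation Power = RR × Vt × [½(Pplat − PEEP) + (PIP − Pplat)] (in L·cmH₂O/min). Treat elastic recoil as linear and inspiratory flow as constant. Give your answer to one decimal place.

Per-breath work = Vt × [½(Pplat−PEEP) + (PIP−Pplat)] = 0.480 × [0.5×9.0 + 12.0] = 0.480 × 16.5 = 7.92 L·cmH2O.
Power = 24 × 7.92 = 190.08 L·cmH2O/min.

190.1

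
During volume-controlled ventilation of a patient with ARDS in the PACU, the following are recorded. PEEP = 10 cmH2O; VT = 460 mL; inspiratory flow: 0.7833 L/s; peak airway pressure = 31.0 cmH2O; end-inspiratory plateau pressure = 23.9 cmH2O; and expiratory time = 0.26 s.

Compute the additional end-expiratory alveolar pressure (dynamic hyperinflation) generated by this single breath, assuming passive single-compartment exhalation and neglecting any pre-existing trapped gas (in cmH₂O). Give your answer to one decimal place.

R = (PIP − Pplat)/V̇ = (31.0 − 23.9) / 0.7833 = 7.1/0.7833 = 9.064 cmH2O·s/L.
C = Vt/(Pplat − PEEP) = 460.0 / (23.9 − 10) = 460.0/13.9 = 33.094 mL/cmH2O.
τ = R × C = 9.064 × 0.03309 L/cmH2O = 0.2999 s.
Fraction remaining = e^(−Te/τ) = e^(−0.26/0.2999) = 0.4202; trapped volume = 460.0 × 0.4202 = 193.29 mL.
Additional alveolar pressure from trapping ≈ V_trapped / C = 193.29 / 33.094 = 5.841 cmH2O.

5.8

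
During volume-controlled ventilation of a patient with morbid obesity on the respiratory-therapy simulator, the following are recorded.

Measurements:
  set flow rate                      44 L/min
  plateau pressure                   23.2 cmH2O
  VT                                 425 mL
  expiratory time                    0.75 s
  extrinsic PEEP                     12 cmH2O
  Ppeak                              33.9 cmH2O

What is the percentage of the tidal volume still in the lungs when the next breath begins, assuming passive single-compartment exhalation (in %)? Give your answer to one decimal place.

Flow: 44 L/min ÷ 60 = 0.7333 L/s.
R = (PIP − Pplat)/V̇ = (33.9 − 23.2) / 0.7333 = 10.7/0.7333 = 14.592 cmH2O·s/L.
C = Vt/(Pplat − PEEP) = 425.0 / (23.2 − 12) = 425.0/11.2 = 37.946 mL/cmH2O.
τ = R × C = 14.592 × 0.03795 L/cmH2O = 0.5538 s.
Fraction remaining at end-expiration = e^(−Te/τ) = e^(−0.75/0.5538) = 0.2581 → 25.81%.

25.8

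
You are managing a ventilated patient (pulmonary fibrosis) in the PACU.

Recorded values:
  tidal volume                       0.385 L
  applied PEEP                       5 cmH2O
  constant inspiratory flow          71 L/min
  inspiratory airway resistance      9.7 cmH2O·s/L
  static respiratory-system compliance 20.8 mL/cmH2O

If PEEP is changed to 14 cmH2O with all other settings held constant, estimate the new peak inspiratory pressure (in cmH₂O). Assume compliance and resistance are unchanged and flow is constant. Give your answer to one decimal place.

Flow: 71 L/min ÷ 60 = 1.1833 L/s.
PIP = Vt/C + R·V̇ + PEEP (constant-flow equation of motion).
Only the baseline term changes: ΔPIP = ΔPEEP = 14 − 5 = 9.0 cmH2O.
Original PIP = 385/20.8 + 9.7×1.1833 + 5 = 34.988 cmH2O; new PIP = 34.988 + (9.0) = 43.988 cmH2O.

44.0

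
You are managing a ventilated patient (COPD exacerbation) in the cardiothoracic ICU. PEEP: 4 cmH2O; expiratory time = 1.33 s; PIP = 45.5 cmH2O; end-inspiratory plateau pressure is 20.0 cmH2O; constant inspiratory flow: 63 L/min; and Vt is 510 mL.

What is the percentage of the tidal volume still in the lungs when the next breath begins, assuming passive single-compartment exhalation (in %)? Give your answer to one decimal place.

Flow: 63 L/min ÷ 60 = 1.05 L/s.
R = (PIP − Pplat)/V̇ = (45.5 − 20.0) / 1.05 = 25.5/1.05 = 24.286 cmH2O·s/L.
C = Vt/(Pplat − PEEP) = 510.0 / (20.0 − 4) = 510.0/16.0 = 31.875 mL/cmH2O.
τ = R × C = 24.286 × 0.03188 L/cmH2O = 0.7742 s.
Fraction remaining at end-expiration = e^(−Te/τ) = e^(−1.33/0.7742) = 0.1794 → 17.94%.

17.9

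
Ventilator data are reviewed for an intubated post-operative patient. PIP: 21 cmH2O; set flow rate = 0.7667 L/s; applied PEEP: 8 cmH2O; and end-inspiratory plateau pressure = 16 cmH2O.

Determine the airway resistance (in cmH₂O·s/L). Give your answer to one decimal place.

Raw = (PIP − Pplat) / flow = (21 − 16) / 0.7667 = 5.0 / 0.7667 = 6.521 cmH2O·s/L.

6.5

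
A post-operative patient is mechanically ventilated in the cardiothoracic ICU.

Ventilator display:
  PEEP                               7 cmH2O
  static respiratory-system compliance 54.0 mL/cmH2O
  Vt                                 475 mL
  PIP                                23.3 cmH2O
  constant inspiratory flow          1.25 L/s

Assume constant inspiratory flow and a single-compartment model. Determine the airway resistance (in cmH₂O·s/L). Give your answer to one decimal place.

6.0

Equation of motion (constant flow): PIP = Vt/C + R·V̇ + PEEP.
R·V̇ = PIP − Vt/C − PEEP = 23.3 − 475/54.0 − 7 = 23.3 − 8.796 − 7 = 7.504 cmH2O.
R = 7.504 / 1.25 = 6.003 cmH2O·s/L.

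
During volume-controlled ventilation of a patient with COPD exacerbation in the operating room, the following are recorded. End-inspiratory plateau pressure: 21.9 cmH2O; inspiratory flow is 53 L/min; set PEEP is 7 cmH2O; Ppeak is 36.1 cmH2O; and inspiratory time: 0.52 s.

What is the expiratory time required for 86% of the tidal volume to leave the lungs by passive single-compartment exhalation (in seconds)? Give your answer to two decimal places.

Flow: 53 L/min ÷ 60 = 0.8833 L/s.
Vt = flow × Ti = 0.8833 L/s × 0.52 s × 1000 mL/L = 459.32 mL.
R = (PIP − Pplat)/V̇ = (36.1 − 21.9) / 0.8833 = 14.2/0.8833 = 16.076 cmH2O·s/L.
C = Vt/(Pplat − PEEP) = 459.32 / (21.9 − 7) = 459.32/14.9 = 30.827 mL/cmH2O.
τ = R × C = 16.076 × 0.03083 L/cmH2O = 0.4956 s.
t = −τ·ln(1 − 0.86) = −0.4956·ln(0.14) = 0.9744 s.

0.97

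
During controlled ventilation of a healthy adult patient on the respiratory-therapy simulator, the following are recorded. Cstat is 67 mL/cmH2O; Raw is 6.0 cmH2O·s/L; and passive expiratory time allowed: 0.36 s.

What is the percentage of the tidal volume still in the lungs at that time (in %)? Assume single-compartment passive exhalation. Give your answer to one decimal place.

τ = R × C = 6.0 × 67 mL/cmH2O = 6.0 × 0.067 L/cmH2O = 0.402 s.
Passive exhalation: V(t)/V₀ = e^(−t/τ) = e^(−0.36/0.402) = 0.4084.
Fraction remaining = 0.4084 → 40.84%.

40.8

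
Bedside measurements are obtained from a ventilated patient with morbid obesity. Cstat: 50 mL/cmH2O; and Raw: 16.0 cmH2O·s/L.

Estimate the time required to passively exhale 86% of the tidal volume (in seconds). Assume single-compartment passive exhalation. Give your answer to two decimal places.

τ = R × C = 16.0 × 50 mL/cmH2O = 16.0 × 0.050 L/cmH2O = 0.8 s.
Exhaled fraction f = 1 − e^(−t/τ) → t = −τ·ln(1 − f) = −0.8·ln(0.14) = 1.573 s.

1.57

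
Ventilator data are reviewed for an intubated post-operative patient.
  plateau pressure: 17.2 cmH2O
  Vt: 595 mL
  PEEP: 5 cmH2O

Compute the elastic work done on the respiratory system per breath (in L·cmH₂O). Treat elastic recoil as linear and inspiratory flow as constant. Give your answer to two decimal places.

Elastic work ≈ ½ × (Pplat − PEEP) × Vt = 0.5 × (17.2 − 5) × 0.595 L = 0.5 × 12.2 × 0.595 = 3.63 L·cmH2O.

3.63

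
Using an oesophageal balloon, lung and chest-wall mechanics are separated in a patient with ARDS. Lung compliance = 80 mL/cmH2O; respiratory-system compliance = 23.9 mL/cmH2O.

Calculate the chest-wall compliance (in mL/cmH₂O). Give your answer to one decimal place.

34.1

1/Ccw = 1/Crs − 1/CL.
1/Ccw = 1/23.9 − 1/80 = 0.02934.
Ccw = 34.083 mL/cmH2O.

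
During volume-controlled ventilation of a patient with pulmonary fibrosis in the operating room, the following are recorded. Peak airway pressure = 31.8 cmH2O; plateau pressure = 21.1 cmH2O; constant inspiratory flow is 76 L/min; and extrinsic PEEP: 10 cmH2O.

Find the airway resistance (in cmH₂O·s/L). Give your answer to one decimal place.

8.4

Flow: 76 L/min ÷ 60 = 1.2667 L/s.
Raw = (PIP − Pplat) / flow = (31.8 − 21.1) / 1.2667 = 10.7 / 1.2667 = 8.447 cmH2O·s/L.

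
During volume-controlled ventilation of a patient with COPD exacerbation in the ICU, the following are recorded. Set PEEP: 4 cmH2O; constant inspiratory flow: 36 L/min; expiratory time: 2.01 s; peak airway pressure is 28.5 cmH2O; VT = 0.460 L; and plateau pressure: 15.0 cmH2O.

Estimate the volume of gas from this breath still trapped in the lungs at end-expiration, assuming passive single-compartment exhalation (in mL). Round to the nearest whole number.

Flow: 36 L/min ÷ 60 = 0.6 L/s.
R = (PIP − Pplat)/V̇ = (28.5 − 15.0) / 0.6 = 13.5/0.6 = 22.5 cmH2O·s/L.
C = Vt/(Pplat − PEEP) = 460.0 / (15.0 − 4) = 460.0/11.0 = 41.818 mL/cmH2O.
τ = R × C = 22.5 × 0.04182 L/cmH2O = 0.941 s.
Fraction remaining = e^(−Te/τ) = e^(−2.01/0.941) = 0.1181.
Trapped volume = 460.0 × 0.1181 = 54.326 mL.

54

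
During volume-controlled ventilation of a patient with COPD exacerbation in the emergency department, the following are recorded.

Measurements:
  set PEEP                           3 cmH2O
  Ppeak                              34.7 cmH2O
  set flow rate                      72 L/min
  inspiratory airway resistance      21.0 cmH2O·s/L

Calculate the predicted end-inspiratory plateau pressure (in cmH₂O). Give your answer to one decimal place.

9.5

Flow: 72 L/min ÷ 60 = 1.2 L/s.
Pplat = PIP − Raw × flow = 34.7 − 21.0 × 1.2 = 34.7 − 25.2 = 9.5 cmH2O.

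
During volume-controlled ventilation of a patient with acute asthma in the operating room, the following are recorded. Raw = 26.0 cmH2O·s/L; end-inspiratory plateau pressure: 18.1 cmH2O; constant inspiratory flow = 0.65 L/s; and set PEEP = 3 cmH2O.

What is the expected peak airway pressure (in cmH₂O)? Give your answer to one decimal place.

PIP = Pplat + Raw × flow = 18.1 + 26.0 × 0.65 = 18.1 + 16.9 = 35.0 cmH2O.

35.0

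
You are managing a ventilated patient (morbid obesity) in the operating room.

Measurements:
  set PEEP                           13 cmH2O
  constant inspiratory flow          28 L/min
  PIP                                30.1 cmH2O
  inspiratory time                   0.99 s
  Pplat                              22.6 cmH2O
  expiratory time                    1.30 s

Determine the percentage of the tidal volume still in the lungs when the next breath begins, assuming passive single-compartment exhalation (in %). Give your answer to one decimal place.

18.6

Flow: 28 L/min ÷ 60 = 0.4667 L/s.
Vt = flow × Ti = 0.4667 L/s × 0.99 s × 1000 mL/L = 462.03 mL.
R = (PIP − Pplat)/V̇ = (30.1 − 22.6) / 0.4667 = 7.5/0.4667 = 16.07 cmH2O·s/L.
C = Vt/(Pplat − PEEP) = 462.03 / (22.6 − 13) = 462.03/9.6 = 48.128 mL/cmH2O.
τ = R × C = 16.07 × 0.04813 L/cmH2O = 0.7734 s.
Fraction remaining at end-expiration = e^(−Te/τ) = e^(−1.30/0.7734) = 0.1862 → 18.62%.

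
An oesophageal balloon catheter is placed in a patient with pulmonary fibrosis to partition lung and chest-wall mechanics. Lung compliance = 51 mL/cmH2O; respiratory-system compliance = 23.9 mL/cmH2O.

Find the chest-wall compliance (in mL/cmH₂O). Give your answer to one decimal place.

1/Ccw = 1/Crs − 1/CL.
1/Ccw = 1/23.9 − 1/51 = 0.02223.
Ccw = 44.984 mL/cmH2O.

45.0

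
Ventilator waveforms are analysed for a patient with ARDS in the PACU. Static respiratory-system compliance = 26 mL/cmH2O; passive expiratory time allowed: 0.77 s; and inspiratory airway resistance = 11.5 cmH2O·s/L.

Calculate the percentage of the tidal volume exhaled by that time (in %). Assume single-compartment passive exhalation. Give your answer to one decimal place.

τ = R × C = 11.5 × 26 mL/cmH2O = 11.5 × 0.026 L/cmH2O = 0.299 s.
Passive exhalation: V(t)/V₀ = e^(−t/τ) = e^(−0.77/0.299) = 0.07613.
Fraction exhaled = 1 − 0.07613 = 0.9239 → 92.39%.

92.4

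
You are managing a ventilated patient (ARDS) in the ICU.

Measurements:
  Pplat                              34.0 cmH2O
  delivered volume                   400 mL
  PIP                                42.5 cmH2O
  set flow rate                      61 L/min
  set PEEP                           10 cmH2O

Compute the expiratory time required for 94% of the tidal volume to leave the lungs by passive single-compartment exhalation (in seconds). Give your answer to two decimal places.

0.39

Flow: 61 L/min ÷ 60 = 1.0167 L/s.
R = (PIP − Pplat)/V̇ = (42.5 − 34.0) / 1.0167 = 8.5/1.0167 = 8.36 cmH2O·s/L.
C = Vt/(Pplat − PEEP) = 400.0 / (34.0 − 10) = 400.0/24.0 = 16.667 mL/cmH2O.
τ = R × C = 8.36 × 0.01667 L/cmH2O = 0.1394 s.
t = −τ·ln(1 − 0.94) = −0.1394·ln(0.06) = 0.3922 s.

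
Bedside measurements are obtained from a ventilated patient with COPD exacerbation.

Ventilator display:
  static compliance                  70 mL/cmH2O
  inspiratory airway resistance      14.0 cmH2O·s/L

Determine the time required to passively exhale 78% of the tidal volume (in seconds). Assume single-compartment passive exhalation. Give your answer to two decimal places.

1.48

τ = R × C = 14.0 × 70 mL/cmH2O = 14.0 × 0.070 L/cmH2O = 0.98 s.
Exhaled fraction f = 1 − e^(−t/τ) → t = −τ·ln(1 − f) = −0.98·ln(0.22) = 1.484 s.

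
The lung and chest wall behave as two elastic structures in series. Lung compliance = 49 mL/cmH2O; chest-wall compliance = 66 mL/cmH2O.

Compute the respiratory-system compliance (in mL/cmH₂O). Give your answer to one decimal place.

28.1

Lung and chest wall are elastances in series: 1/Crs = 1/CL + 1/Ccw.
1/Crs = 1/49 + 1/66 = 0.03556.
Crs = 28.121 mL/cmH2O.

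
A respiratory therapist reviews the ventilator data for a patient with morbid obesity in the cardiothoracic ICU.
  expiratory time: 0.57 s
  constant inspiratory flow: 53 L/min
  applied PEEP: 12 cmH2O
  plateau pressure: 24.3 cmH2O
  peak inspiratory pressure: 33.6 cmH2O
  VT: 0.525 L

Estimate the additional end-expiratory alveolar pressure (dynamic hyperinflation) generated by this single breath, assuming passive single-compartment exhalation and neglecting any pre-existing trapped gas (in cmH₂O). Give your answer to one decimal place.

3.5

Flow: 53 L/min ÷ 60 = 0.8833 L/s.
R = (PIP − Pplat)/V̇ = (33.6 − 24.3) / 0.8833 = 9.3/0.8833 = 10.529 cmH2O·s/L.
C = Vt/(Pplat − PEEP) = 525.0 / (24.3 − 12) = 525.0/12.3 = 42.683 mL/cmH2O.
τ = R × C = 10.529 × 0.04268 L/cmH2O = 0.4494 s.
Fraction remaining = e^(−Te/τ) = e^(−0.57/0.4494) = 0.2813; trapped volume = 525.0 × 0.2813 = 147.68 mL.
Additional alveolar pressure from trapping ≈ V_trapped / C = 147.68 / 42.683 = 3.46 cmH2O.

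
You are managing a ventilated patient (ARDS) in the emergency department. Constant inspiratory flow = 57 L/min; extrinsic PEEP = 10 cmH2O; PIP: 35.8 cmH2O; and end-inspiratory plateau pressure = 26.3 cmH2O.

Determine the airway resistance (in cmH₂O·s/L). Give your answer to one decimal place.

10.0

Flow: 57 L/min ÷ 60 = 0.95 L/s.
Raw = (PIP − Pplat) / flow = (35.8 − 26.3) / 0.95 = 9.5 / 0.95 = 10.0 cmH2O·s/L.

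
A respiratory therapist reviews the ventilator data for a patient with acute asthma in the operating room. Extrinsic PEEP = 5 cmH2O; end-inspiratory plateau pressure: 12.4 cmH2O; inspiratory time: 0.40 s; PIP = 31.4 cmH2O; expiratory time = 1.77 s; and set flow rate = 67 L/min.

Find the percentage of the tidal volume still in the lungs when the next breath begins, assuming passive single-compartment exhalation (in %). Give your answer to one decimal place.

17.8

Flow: 67 L/min ÷ 60 = 1.1167 L/s.
Vt = flow × Ti = 1.1167 L/s × 0.40 s × 1000 mL/L = 446.68 mL.
R = (PIP − Pplat)/V̇ = (31.4 − 12.4) / 1.1167 = 19.0/1.1167 = 17.014 cmH2O·s/L.
C = Vt/(Pplat − PEEP) = 446.68 / (12.4 − 5) = 446.68/7.4 = 60.362 mL/cmH2O.
τ = R × C = 17.014 × 0.06036 L/cmH2O = 1.027 s.
Fraction remaining at end-expiration = e^(−Te/τ) = e^(−1.77/1.027) = 0.1784 → 17.84%.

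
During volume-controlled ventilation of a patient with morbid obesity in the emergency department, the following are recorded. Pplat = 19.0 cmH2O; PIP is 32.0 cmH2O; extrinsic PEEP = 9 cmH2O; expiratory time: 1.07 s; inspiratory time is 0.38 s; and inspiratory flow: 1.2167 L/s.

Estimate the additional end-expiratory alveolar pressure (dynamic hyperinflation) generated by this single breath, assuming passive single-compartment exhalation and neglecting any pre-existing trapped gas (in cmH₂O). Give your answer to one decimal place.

Vt = flow × Ti = 1.2167 L/s × 0.38 s × 1000 mL/L = 462.35 mL.
R = (PIP − Pplat)/V̇ = (32.0 − 19.0) / 1.2167 = 13.0/1.2167 = 10.685 cmH2O·s/L.
C = Vt/(Pplat − PEEP) = 462.35 / (19.0 − 9) = 462.35/10.0 = 46.235 mL/cmH2O.
τ = R × C = 10.685 × 0.04624 L/cmH2O = 0.4941 s.
Fraction remaining = e^(−Te/τ) = e^(−1.07/0.4941) = 0.1147; trapped volume = 462.35 × 0.1147 = 53.032 mL.
Additional alveolar pressure from trapping ≈ V_trapped / C = 53.032 / 46.235 = 1.147 cmH2O.

1.1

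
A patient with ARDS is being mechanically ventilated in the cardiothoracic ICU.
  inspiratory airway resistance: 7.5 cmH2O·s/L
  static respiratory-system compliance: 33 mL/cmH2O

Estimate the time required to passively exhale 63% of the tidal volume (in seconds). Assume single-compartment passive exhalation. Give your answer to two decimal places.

0.25

τ = R × C = 7.5 × 33 mL/cmH2O = 7.5 × 0.033 L/cmH2O = 0.2475 s.
Exhaled fraction f = 1 − e^(−t/τ) → t = −τ·ln(1 − f) = −0.2475·ln(0.37) = 0.2461 s.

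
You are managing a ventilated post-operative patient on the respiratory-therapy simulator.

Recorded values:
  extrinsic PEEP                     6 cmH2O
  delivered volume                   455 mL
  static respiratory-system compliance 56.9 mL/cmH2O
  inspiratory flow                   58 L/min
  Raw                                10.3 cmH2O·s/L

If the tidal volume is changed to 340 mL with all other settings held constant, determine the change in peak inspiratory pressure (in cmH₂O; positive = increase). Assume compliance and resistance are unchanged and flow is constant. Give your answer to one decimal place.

PIP = Vt/C + R·V̇ + PEEP (constant-flow equation of motion).
Only the elastic term changes: ΔPIP = ΔVt / C = (340 − 455) / 56.9 = -2.021 cmH2O.

-2.0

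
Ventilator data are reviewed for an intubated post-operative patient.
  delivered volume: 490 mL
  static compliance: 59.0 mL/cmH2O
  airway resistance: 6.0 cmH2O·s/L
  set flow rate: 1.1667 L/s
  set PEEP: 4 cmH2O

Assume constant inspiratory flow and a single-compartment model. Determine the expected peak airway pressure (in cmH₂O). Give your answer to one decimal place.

19.3

Equation of motion (constant flow): PIP = Vt/C + R·V̇ + PEEP.
PIP = 490/59.0 + 6.0×1.1667 + 4 = 8.305 + 7.0 + 4 = 19.305 cmH2O.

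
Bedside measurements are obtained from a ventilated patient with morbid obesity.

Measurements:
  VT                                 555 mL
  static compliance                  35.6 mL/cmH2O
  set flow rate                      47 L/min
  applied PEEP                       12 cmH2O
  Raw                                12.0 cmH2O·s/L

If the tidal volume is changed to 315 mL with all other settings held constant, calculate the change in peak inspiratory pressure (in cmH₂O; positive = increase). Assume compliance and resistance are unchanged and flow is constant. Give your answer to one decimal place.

-6.7

PIP = Vt/C + R·V̇ + PEEP (constant-flow equation of motion).
Only the elastic term changes: ΔPIP = ΔVt / C = (315 − 555) / 35.6 = -6.742 cmH2O.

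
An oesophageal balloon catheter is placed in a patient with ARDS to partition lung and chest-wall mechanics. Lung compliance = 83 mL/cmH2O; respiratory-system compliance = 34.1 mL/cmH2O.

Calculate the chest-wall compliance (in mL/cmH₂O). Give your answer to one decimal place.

1/Ccw = 1/Crs − 1/CL.
1/Ccw = 1/34.1 − 1/83 = 0.01728.
Ccw = 57.87 mL/cmH2O.

57.9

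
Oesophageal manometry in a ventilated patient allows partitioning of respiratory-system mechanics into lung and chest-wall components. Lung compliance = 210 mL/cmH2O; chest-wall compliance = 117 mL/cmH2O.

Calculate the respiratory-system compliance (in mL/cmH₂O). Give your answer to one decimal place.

75.1

Lung and chest wall are elastances in series: 1/Crs = 1/CL + 1/Ccw.
1/Crs = 1/210 + 1/117 = 0.01331.
Crs = 75.131 mL/cmH2O.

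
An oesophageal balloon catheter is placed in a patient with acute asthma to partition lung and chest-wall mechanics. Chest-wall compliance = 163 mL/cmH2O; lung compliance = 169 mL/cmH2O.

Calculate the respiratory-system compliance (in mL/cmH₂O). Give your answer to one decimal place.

Lung and chest wall are elastances in series: 1/Crs = 1/CL + 1/Ccw.
1/Crs = 1/169 + 1/163 = 0.01205.
Crs = 82.988 mL/cmH2O.

83.0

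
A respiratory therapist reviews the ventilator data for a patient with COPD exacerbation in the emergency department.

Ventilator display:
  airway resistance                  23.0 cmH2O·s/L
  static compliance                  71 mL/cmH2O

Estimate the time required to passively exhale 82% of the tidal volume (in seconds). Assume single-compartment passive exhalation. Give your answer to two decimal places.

τ = R × C = 23.0 × 71 mL/cmH2O = 23.0 × 0.071 L/cmH2O = 1.633 s.
Exhaled fraction f = 1 − e^(−t/τ) → t = −τ·ln(1 − f) = −1.633·ln(0.18) = 2.8 s.

2.80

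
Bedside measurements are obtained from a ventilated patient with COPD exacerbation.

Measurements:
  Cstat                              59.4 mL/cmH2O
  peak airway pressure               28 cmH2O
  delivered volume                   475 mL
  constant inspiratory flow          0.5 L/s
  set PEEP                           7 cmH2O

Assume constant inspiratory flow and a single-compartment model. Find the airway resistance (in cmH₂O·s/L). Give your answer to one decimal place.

26.0

Equation of motion (constant flow): PIP = Vt/C + R·V̇ + PEEP.
R·V̇ = PIP − Vt/C − PEEP = 28 − 475/59.4 − 7 = 28 − 7.997 − 7 = 13.003 cmH2O.
R = 13.003 / 0.5 = 26.006 cmH2O·s/L.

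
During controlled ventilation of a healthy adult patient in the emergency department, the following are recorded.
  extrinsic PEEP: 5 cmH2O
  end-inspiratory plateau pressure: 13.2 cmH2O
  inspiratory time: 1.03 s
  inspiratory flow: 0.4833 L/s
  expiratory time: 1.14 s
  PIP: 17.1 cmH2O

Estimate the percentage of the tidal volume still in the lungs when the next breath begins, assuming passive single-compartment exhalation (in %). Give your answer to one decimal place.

Vt = flow × Ti = 0.4833 L/s × 1.03 s × 1000 mL/L = 497.8 mL.
R = (PIP − Pplat)/V̇ = (17.1 − 13.2) / 0.4833 = 3.9/0.4833 = 8.07 cmH2O·s/L.
C = Vt/(Pplat − PEEP) = 497.8 / (13.2 − 5) = 497.8/8.2 = 60.707 mL/cmH2O.
τ = R × C = 8.07 × 0.06071 L/cmH2O = 0.4899 s.
Fraction remaining at end-expiration = e^(−Te/τ) = e^(−1.14/0.4899) = 0.09759 → 9.759%.

9.8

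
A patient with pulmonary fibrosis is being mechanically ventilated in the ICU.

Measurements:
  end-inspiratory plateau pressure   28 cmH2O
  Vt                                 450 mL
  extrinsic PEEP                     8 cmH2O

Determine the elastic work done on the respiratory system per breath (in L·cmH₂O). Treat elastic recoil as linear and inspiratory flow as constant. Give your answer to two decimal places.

Elastic work ≈ ½ × (Pplat − PEEP) × Vt = 0.5 × (28 − 8) × 0.450 L = 0.5 × 20.0 × 0.450 = 4.5 L·cmH2O.

4.50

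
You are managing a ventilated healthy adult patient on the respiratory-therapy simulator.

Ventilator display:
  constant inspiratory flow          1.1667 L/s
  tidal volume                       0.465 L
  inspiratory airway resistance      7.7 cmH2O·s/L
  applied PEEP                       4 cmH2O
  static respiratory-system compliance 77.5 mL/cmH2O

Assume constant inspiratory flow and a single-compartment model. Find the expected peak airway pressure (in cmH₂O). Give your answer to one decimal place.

19.0

Equation of motion (constant flow): PIP = Vt/C + R·V̇ + PEEP.
PIP = 465/77.5 + 7.7×1.1667 + 4 = 6.0 + 8.984 + 4 = 18.984 cmH2O.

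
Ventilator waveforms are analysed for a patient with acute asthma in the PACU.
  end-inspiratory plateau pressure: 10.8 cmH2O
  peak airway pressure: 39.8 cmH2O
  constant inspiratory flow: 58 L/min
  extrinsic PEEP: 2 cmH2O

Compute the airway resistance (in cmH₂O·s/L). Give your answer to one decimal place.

Flow: 58 L/min ÷ 60 = 0.9667 L/s.
Raw = (PIP − Pplat) / flow = (39.8 − 10.8) / 0.9667 = 29.0 / 0.9667 = 29.999 cmH2O·s/L.

30.0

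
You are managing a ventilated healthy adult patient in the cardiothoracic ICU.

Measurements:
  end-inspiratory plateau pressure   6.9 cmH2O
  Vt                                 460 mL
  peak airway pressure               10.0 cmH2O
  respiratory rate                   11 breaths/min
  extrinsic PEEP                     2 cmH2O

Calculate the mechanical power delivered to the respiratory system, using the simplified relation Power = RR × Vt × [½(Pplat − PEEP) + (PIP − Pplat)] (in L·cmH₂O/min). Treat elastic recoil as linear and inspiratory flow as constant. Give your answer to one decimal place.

Per-breath work = Vt × [½(Pplat−PEEP) + (PIP−Pplat)] = 0.460 × [0.5×4.9 + 3.1] = 0.460 × 5.55 = 2.553 L·cmH2O.
Power = 11 × 2.553 = 28.083 L·cmH2O/min.

28.1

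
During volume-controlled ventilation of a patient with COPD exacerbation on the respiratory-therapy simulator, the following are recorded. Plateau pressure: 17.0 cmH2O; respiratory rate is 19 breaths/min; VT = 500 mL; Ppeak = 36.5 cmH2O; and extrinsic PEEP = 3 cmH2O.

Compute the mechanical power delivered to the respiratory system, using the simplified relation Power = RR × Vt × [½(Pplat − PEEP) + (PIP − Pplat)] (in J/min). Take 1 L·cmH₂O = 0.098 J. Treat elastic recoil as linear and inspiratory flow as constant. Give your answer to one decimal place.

Per-breath work = Vt × [½(Pplat−PEEP) + (PIP−Pplat)] = 0.500 × [0.5×14.0 + 19.5] = 0.500 × 26.5 = 13.25 L·cmH2O.
Power = 19 × 13.25 = 251.75 L·cmH2O/min.
× 0.098 J/(L·cmH2O) → 24.672 J/min.

24.7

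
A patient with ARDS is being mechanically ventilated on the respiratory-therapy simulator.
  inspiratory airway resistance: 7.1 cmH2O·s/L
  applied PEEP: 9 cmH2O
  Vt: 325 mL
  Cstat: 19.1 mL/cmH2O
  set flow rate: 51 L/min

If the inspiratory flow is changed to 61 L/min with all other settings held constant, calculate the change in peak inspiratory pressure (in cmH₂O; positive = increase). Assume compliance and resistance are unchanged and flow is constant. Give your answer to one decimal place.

1.2

Flow: 51 L/min ÷ 60 = 0.85 L/s.
New flow: 61 L/min ÷ 60 = 1.0167 L/s.
PIP = Vt/C + R·V̇ + PEEP (constant-flow equation of motion).
Only the resistive term changes: ΔPIP = R × ΔV̇ = 7.1 × (1.0167 − 0.85) = 7.1 × 0.1667 = 1.184 cmH2O.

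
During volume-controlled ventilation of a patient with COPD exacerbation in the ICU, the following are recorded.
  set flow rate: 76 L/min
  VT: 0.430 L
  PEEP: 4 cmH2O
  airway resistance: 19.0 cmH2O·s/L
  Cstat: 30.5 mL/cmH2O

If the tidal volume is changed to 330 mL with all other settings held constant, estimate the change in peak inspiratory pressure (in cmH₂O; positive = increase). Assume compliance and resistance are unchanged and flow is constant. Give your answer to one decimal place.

-3.3

PIP = Vt/C + R·V̇ + PEEP (constant-flow equation of motion).
Only the elastic term changes: ΔPIP = ΔVt / C = (330 − 430) / 30.5 = -3.279 cmH2O.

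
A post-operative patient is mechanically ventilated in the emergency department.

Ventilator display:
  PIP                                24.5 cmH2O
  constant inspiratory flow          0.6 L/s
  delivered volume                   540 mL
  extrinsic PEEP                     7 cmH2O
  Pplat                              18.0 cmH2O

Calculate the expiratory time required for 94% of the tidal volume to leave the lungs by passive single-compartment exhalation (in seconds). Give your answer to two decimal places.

R = (PIP − Pplat)/V̇ = (24.5 − 18.0) / 0.6 = 6.5/0.6 = 10.833 cmH2O·s/L.
C = Vt/(Pplat − PEEP) = 540.0 / (18.0 − 7) = 540.0/11.0 = 49.091 mL/cmH2O.
τ = R × C = 10.833 × 0.04909 L/cmH2O = 0.5318 s.
t = −τ·ln(1 − 0.94) = −0.5318·ln(0.06) = 1.496 s.

1.50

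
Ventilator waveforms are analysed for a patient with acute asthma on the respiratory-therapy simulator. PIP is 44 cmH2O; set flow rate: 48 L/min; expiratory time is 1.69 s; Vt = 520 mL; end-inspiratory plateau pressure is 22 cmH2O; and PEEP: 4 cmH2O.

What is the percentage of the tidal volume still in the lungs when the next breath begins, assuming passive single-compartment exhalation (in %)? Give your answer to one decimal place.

Flow: 48 L/min ÷ 60 = 0.8 L/s.
R = (PIP − Pplat)/V̇ = (44 − 22) / 0.8 = 22.0/0.8 = 27.5 cmH2O·s/L.
C = Vt/(Pplat − PEEP) = 520.0 / (22 − 4) = 520.0/18.0 = 28.889 mL/cmH2O.
τ = R × C = 27.5 × 0.02889 L/cmH2O = 0.7945 s.
Fraction remaining at end-expiration = e^(−Te/τ) = e^(−1.69/0.7945) = 0.1192 → 11.92%.

11.9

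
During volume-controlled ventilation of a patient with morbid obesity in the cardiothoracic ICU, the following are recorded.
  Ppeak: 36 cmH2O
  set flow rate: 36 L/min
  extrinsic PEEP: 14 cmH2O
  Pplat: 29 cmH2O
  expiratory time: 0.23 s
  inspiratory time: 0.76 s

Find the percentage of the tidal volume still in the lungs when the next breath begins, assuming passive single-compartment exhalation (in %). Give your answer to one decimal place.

Flow: 36 L/min ÷ 60 = 0.6 L/s.
Vt = flow × Ti = 0.6 L/s × 0.76 s × 1000 mL/L = 456.0 mL.
R = (PIP − Pplat)/V̇ = (36 − 29) / 0.6 = 7.0/0.6 = 11.667 cmH2O·s/L.
C = Vt/(Pplat − PEEP) = 456.0 / (29 − 14) = 456.0/15.0 = 30.4 mL/cmH2O.
τ = R × C = 11.667 × 0.0304 L/cmH2O = 0.3547 s.
Fraction remaining at end-expiration = e^(−Te/τ) = e^(−0.23/0.3547) = 0.5229 → 52.29%.

52.3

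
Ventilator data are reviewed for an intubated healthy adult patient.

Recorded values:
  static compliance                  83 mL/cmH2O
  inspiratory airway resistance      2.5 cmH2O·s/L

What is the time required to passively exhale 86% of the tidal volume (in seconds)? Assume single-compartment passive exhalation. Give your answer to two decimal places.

τ = R × C = 2.5 × 83 mL/cmH2O = 2.5 × 0.083 L/cmH2O = 0.2075 s.
Exhaled fraction f = 1 − e^(−t/τ) → t = −τ·ln(1 − f) = −0.2075·ln(0.14) = 0.408 s.

0.41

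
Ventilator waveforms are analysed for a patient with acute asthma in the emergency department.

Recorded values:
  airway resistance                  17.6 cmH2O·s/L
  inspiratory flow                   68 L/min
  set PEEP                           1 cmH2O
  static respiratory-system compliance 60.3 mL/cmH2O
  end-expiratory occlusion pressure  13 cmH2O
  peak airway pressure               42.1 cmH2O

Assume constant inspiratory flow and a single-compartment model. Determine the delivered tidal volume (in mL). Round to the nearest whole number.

Flow: 68 L/min ÷ 60 = 1.1333 L/s.
Total PEEP = 13 cmH2O (set 1 + intrinsic 12); this is the baseline alveolar pressure.
Equation of motion (constant flow): PIP = Vt/C + R·V̇ + PEEP.
Vt/C = PIP − R·V̇ − PEEP = 42.1 − 19.946 − 13 = 9.154 cmH2O.
Vt = C × 9.154 = 60.3 × 9.154 = 551.99 mL.

552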